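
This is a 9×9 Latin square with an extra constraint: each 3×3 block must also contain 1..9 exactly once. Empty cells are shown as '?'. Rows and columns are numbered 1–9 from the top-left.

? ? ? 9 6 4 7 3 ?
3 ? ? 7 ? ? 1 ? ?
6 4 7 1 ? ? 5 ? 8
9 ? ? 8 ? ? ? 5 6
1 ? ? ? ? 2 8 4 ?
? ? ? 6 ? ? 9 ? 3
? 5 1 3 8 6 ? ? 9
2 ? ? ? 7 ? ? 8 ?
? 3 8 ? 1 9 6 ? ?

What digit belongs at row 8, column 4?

4

row 1, column 9 = 2: row 1 has {3,4,6,7,9}; col 9 has {3,6,8,9}; box has {1,3,5,7,8} → only 2 remains.
row 2, column 9 = 4: row 2 has {1,3,7}; col 9 has {2,3,6,8,9}; box has {1,2,3,5,7,8} → only 4 remains.
row 3, column 6 = 3: row 3 has {1,4,5,6,7,8}; col 6 has {2,4,6,9}; box has {1,4,6,7,9} → only 3 remains.
row 3, column 8 = 9: row 3 has {1,3,4,5,6,7,8}; col 8 has {3,4,5,8}; box has {1,2,3,4,5,7,8} → only 9 remains.
row 4, column 7 = 2: row 4 has {5,6,8,9}; col 7 has {1,5,6,7,8,9}; box has {3,4,5,6,8,9} → only 2 remains.
row 5, column 4 = 5: row 5 has {1,2,4,8}; col 4 has {1,3,6,7,8,9}; box has {2,6,8} → only 5 remains.
row 5, column 9 = 7: row 5 has {1,2,4,5,8}; col 9 has {2,3,4,6,8,9}; box has {2,3,4,5,6,8,9} → only 7 remains.
row 6, column 5 = 4: row 6 has {3,6,9}; col 5 has {1,6,7,8}; box has {2,5,6,8} → only 4 remains.
row 6, column 8 = 1: row 6 has {3,4,6,9}; col 8 has {3,4,5,8,9}; box has {2,3,4,5,6,7,8,9} → only 1 remains.
row 7, column 7 = 4: row 7 has {1,3,5,6,8,9}; col 7 has {1,2,5,6,7,8,9}; box has {6,8,9} → only 4 remains.
row 8, column 4 = 4: row 8 has {2,7,8}; col 4 has {1,3,5,6,7,8,9}; box has {1,3,6,7,8,9} → only 4 remains.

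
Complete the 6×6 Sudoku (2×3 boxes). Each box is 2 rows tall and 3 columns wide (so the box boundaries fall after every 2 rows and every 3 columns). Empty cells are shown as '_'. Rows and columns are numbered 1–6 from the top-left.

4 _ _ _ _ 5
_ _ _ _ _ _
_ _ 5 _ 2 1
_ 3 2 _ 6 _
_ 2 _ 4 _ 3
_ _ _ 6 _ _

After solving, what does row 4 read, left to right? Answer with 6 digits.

132564

row 3, column 1 = 6: row 3 has {1,2,5}; col 1 has {4}; box has {2,3,5} → only 6 remains.
row 3, column 2 = 4: row 3 has {1,2,5,6}; col 2 has {2,3}; box has {2,3,5,6} → only 4 remains.
row 3, column 4 = 3: row 3 has {1,2,4,5,6}; col 4 has {4,6}; box has {1,2,6} → only 3 remains.
row 4, column 1 = 1: row 4 has {2,3,6}; col 1 has {4,6}; box has {2,3,4,5,6} → only 1 remains.
row 4, column 4 = 5: row 4 has {1,2,3,6}; col 4 has {3,4,6}; box has {1,2,3,6} → only 5 remains.
row 4, column 6 = 4: row 4 has {1,2,3,5,6}; col 6 has {1,3,5}; box has {1,2,3,5,6} → only 4 remains.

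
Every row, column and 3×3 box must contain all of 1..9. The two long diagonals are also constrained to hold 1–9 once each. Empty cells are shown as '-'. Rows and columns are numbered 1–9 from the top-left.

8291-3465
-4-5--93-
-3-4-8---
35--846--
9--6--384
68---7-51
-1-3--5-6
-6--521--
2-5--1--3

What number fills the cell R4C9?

9

R1C5 = 7 (sole candidate).
R2C6 = 6 (sole candidate).
R3C7 = 7 (sole candidate).
R3C9 = 2 (sole candidate).
R5C2 = 7 (sole candidate).
R5C5 = 1 (sole candidate).
R5C6 = 5 (sole candidate).
R6C4 = 9 (sole candidate).
R6C7 = 2 (sole candidate).
R7C3 = 8 (sole candidate).
R7C6 = 9 (sole candidate).
R8C8 = 9 (sole candidate).
R9C2 = 9 (sole candidate).
R9C7 = 8 (sole candidate).
R2C5 = 2 (sole candidate).
R2C9 = 8 (sole candidate).
R3C3 = 6 (sole candidate).
R3C5 = 9 (sole candidate).
R3C8 = 1 (sole candidate).
R4C4 = 2 (sole candidate).
R4C8 = 7 (sole candidate).
R4C9 = 9: row 4 has {2,3,4,5,6,7,8}; col 9 has {1,2,3,4,5,6,8}; box has {1,2,3,4,5,6,7,8} → only 9 remains.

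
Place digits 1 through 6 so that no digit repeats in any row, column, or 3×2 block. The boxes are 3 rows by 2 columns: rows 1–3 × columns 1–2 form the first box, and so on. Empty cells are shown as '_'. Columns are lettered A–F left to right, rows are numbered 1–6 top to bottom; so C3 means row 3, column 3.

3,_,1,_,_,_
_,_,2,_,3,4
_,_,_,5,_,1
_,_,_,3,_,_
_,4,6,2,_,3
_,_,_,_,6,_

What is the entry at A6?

2

D2 = 6: row 2 has {2,3,4}; col 4 has {2,3,5}; box has {1,2,5} → only 6 remains.
E3 = 2: row 3 has {1,5}; col 5 has {3,6}; box has {1,3,4} → only 2 remains.
D1 = 4: row 1 has {1,3}; col 4 has {2,3,5,6}; box has {1,2,5,6} → only 4 remains.
E1 = 5: row 1 has {1,3,4}; col 5 has {2,3,6}; box has {1,2,3,4} → only 5 remains.
F1 = 6: row 1 has {1,3,4,5}; col 6 has {1,3,4}; box has {1,2,3,4,5} → only 6 remains.
B3 = 6: row 3 has {1,2,5}; col 2 has {4}; box has {3} → only 6 remains.
C3 = 3: row 3 has {1,2,5,6}; col 3 has {1,2,6}; box has {1,2,4,5,6} → only 3 remains.
E5 = 1: row 5 has {2,3,4,6}; col 5 has {2,3,5,6}; box has {3,6} → only 1 remains.
D6 = 1: row 6 has {6}; col 4 has {2,3,4,5,6}; box has {2,3,6} → only 1 remains.
B1 = 2: row 1 has {1,3,4,5,6}; col 2 has {4,6}; box has {3,6} → only 2 remains.
A3 = 4: row 3 has {1,2,3,5,6}; col 1 has {3}; box has {2,3,6} → only 4 remains.
E4 = 4: row 4 has {3}; col 5 has {1,2,3,5,6}; box has {1,3,6} → only 4 remains.
A5 = 5: row 5 has {1,2,3,4,6}; col 1 has {3,4}; box has {4} → only 5 remains.
A6 = 2: row 6 has {1,6}; col 1 has {3,4,5}; box has {4,5} → only 2 remains.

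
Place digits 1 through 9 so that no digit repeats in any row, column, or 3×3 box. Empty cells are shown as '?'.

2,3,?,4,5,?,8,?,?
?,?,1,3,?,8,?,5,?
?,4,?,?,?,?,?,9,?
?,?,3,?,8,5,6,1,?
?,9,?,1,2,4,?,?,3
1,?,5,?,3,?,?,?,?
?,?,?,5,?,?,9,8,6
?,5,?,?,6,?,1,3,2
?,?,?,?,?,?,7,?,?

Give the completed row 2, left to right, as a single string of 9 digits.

row 5, column 7 = 5 (sole candidate).
row 5, column 8 = 7 (sole candidate).
row 9, column 8 = 4 (sole candidate).
row 9, column 9 = 5 (sole candidate).
row 1, column 8 = 6 (sole candidate).
row 6, column 8 = 2 (sole candidate).
row 6, column 7 = 4 (sole candidate).
row 2, column 7 = 2: row 2 has {1,3,5,8}; col 7 has {1,4,5,6,7,8,9}; box has {5,6,8,9} → only 2 remains.
row 3, column 7 = 3 (sole candidate).
row 4, column 9 = 9 (sole candidate).
row 6, column 9 = 8 (sole candidate).
row 4, column 4 = 7 (sole candidate).
row 4, column 1 = 4 (sole candidate).
row 4, column 2 = 2 (sole candidate).
row 2, column 9 = 4: in row 2, 4 can only go here (every other open cell in that row sees a 4).
row 3, column 1 = 5 (hidden single in row 3).
row 3, column 3 = 8 (hidden single in row 3).
row 5, column 3 = 6 (sole candidate).
row 6, column 2 = 7 (sole candidate).
row 7, column 2 = 1 (sole candidate).
row 2, column 2 = 6: row 2 has {1,2,3,4,5,8}; col 2 has {1,2,3,4,5,7,9}; box has {1,2,3,4,5,8} → only 6 remains.
row 5, column 1 = 8 (sole candidate).
row 9, column 2 = 8 (sole candidate).
row 8, column 4 = 8 (hidden single in row 8).
row 8, column 3 = 4 (hidden single in row 8).
row 7, column 5 = 4 (hidden single in row 7).
row 9, column 1 = 6 (hidden single in row 9).
row 9, column 6 = 3 (hidden single in row 9).
row 7, column 1 = 3 (hidden single in row 7).
row 9, column 5 = 1 (hidden single in row 9).
row 3, column 5 = 7 (sole candidate).
row 3, column 9 = 1 (sole candidate).
row 1, column 9 = 7 (sole candidate).
row 2, column 5 = 9: row 2 has {1,2,3,4,5,6,8}; col 5 has {1,2,3,4,5,6,7,8}; box has {3,4,5,7,8} → only 9 remains.
row 1, column 3 = 9 (sole candidate).
row 1, column 6 = 1 (sole candidate).
row 2, column 1 = 7: row 2 has {1,2,3,4,5,6,8,9}; col 1 has {1,2,3,4,5,6,8}; box has {1,2,3,4,5,6,8,9} → only 7 remains.

761398254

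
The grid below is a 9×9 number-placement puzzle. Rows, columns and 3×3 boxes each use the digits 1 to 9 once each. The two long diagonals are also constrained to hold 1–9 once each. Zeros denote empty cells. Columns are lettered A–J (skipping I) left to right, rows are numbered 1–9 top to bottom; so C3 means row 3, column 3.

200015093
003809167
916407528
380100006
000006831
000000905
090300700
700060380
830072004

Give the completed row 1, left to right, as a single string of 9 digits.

278615493

D1 = 6: row 1 has {1,2,3,5,9}; col 4 has {1,3,4,8}; box has {1,4,5,7,8,9} → only 6 remains.
G1 = 4: row 1 has {1,2,3,5,6,9}; col 7 has {1,3,5,7,8,9}; box has {1,2,3,5,6,7,8,9} → only 4 remains.
B2 = 5 (sole candidate).
E2 = 2 (sole candidate).
E3 = 3 (sole candidate).
F4 = 4 (sole candidate).
G4 = 2 (sole candidate).
H4 = 7 (sole candidate).
E5 = 9 (sole candidate).
E6 = 8 (sole candidate).
F6 = 3 (sole candidate).
H6 = 4 (sole candidate).
J7 = 2 (sole candidate).
B8 = 2 (sole candidate).
F8 = 1 (sole candidate).
J8 = 9 (sole candidate).
G9 = 6 (sole candidate).
B1 = 7: row 1 has {1,2,3,4,5,6,9}; col 2 has {1,2,3,5,8,9}; box has {1,2,3,5,6,9} → only 7 remains.
C1 = 8: row 1 has {1,2,3,4,5,6,7,9}; col 3 has {3,6}; box has {1,2,3,5,6,7,9} → only 8 remains.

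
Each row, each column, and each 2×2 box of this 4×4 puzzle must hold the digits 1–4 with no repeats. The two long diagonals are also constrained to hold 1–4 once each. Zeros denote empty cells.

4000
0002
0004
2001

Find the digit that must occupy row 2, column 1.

row 1, column 4 = 3: row 1 has {4}; col 4 has {1,2,4}; box has {2}; anti-diagonal has {2} → only 3 remains.
row 2, column 2 = 3: row 2 has {2}; col 2 has {}; box has {4}; main diagonal has {1,4} → only 3 remains.
row 3, column 2 = 1: row 3 has {4}; col 2 has {3}; box has {2}; anti-diagonal has {2,3} → only 1 remains.
row 3, column 3 = 2: row 3 has {1,4}; col 3 has {}; box has {1,4}; main diagonal has {1,3,4} → only 2 remains.
row 4, column 2 = 4: row 4 has {1,2}; col 2 has {1,3}; box has {1,2} → only 4 remains.
row 4, column 3 = 3: row 4 has {1,2,4}; col 3 has {2}; box has {1,2,4} → only 3 remains.
row 1, column 2 = 2: row 1 has {3,4}; col 2 has {1,3,4}; box has {3,4} → only 2 remains.
row 1, column 3 = 1: row 1 has {2,3,4}; col 3 has {2,3}; box has {2,3} → only 1 remains.
row 2, column 1 = 1: row 2 has {2,3}; col 1 has {2,4}; box has {2,3,4} → only 1 remains.

1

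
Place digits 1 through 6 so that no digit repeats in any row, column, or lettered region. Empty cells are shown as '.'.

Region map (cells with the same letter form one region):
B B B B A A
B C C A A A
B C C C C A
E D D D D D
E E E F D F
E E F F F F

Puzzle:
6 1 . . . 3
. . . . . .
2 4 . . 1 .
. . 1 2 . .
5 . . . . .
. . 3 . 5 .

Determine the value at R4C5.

R1C5 = 2 (hidden single in row 1).
R3C4 = 3 (hidden single in row 3).
R2C1 = 3 (hidden single in row 2).
R4C1 = 4 (sole candidate).
R6C1 = 1 (sole candidate).
R1C3 = 4 (hidden single in column 3).
R1C4 = 5 (sole candidate).
R5C5 = 4 (hidden single in region D).
R2C5 = 6 (sole candidate).
R3C6 = 5 (sole candidate).
R4C5 = 3: row 4 has {1,2,4}; col 5 has {1,2,4,5,6}; region has {1,2,4} → only 3 remains.

3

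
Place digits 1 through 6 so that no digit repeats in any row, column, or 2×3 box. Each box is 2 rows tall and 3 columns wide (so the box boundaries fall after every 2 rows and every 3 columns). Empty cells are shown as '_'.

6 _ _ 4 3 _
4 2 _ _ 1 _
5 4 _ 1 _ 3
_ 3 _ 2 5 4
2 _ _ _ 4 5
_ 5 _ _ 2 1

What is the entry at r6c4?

r1c2 = 1: row 1 has {3,4,6}; col 2 has {2,3,4,5}; box has {2,4,6} → only 1 remains.
r1c3 = 5: row 1 has {1,3,4,6}; col 3 has {}; box has {1,2,4,6} → only 5 remains.
r1c6 = 2: row 1 has {1,3,4,5,6}; col 6 has {1,3,4,5}; box has {1,3,4} → only 2 remains.
r2c3 = 3: row 2 has {1,2,4}; col 3 has {5}; box has {1,2,4,5,6} → only 3 remains.
r2c6 = 6: row 2 has {1,2,3,4}; col 6 has {1,2,3,4,5}; box has {1,2,3,4} → only 6 remains.
r3c5 = 6: row 3 has {1,3,4,5}; col 5 has {1,2,3,4,5}; box has {1,2,3,4,5} → only 6 remains.
r4c1 = 1: row 4 has {2,3,4,5}; col 1 has {2,4,5,6}; box has {3,4,5} → only 1 remains.
r4c3 = 6: row 4 has {1,2,3,4,5}; col 3 has {3,5}; box has {1,3,4,5} → only 6 remains.
r5c2 = 6: row 5 has {2,4,5}; col 2 has {1,2,3,4,5}; box has {2,5} → only 6 remains.
r5c3 = 1: row 5 has {2,4,5,6}; col 3 has {3,5,6}; box has {2,5,6} → only 1 remains.
r5c4 = 3: row 5 has {1,2,4,5,6}; col 4 has {1,2,4}; box has {1,2,4,5} → only 3 remains.
r6c1 = 3: row 6 has {1,2,5}; col 1 has {1,2,4,5,6}; box has {1,2,5,6} → only 3 remains.
r6c3 = 4: row 6 has {1,2,3,5}; col 3 has {1,3,5,6}; box has {1,2,3,5,6} → only 4 remains.
r6c4 = 6: row 6 has {1,2,3,4,5}; col 4 has {1,2,3,4}; box has {1,2,3,4,5} → only 6 remains.

6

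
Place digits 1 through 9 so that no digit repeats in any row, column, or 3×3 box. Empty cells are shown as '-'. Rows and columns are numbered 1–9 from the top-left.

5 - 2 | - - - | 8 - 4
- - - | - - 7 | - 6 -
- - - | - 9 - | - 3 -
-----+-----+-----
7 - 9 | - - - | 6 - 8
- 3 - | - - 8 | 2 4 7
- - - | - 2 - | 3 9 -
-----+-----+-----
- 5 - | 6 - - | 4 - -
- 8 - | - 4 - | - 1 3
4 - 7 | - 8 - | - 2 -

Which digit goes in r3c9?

r1c8 = 7 (sole candidate).
r4c8 = 5 (sole candidate).
r6c9 = 1 (sole candidate).
r7c8 = 8 (sole candidate).
r7c9 = 9 (sole candidate).
r8c3 = 6 (sole candidate).
r9c7 = 5 (sole candidate).
r9c9 = 6 (sole candidate).
r3c7 = 1 (sole candidate).
r8c7 = 7 (sole candidate).
r2c7 = 9 (sole candidate).
r1c2 = 9 (hidden single in row 1).
r9c2 = 1 (sole candidate).
r2c2 = 4 (sole candidate).
r3c3 = 8 (sole candidate).
r4c2 = 2 (sole candidate).
r6c2 = 6 (sole candidate).
r7c3 = 3 (sole candidate).
r2c3 = 1 (sole candidate).
r3c1 = 6 (sole candidate).
r3c2 = 7 (sole candidate).
r5c1 = 1 (sole candidate).
r5c3 = 5 (sole candidate).
r5c4 = 9 (sole candidate).
r5c5 = 6 (sole candidate).
r6c1 = 8 (sole candidate).
r6c3 = 4 (sole candidate).
r6c6 = 5 (sole candidate).
r7c1 = 2 (sole candidate).
r7c6 = 1 (sole candidate).
r8c1 = 9 (sole candidate).
r8c6 = 2 (sole candidate).
r9c4 = 3 (sole candidate).
r9c6 = 9 (sole candidate).
r1c4 = 1 (sole candidate).
r1c5 = 3 (sole candidate).
r1c6 = 6 (sole candidate).
r2c1 = 3 (sole candidate).
r2c5 = 5 (sole candidate).
r2c9 = 2 (sole candidate).
r3c6 = 4 (sole candidate).
r3c9 = 5: row 3 has {1,3,4,6,7,8,9}; col 9 has {1,2,3,4,6,7,8,9}; box has {1,2,3,4,6,7,8,9} → only 5 remains.

5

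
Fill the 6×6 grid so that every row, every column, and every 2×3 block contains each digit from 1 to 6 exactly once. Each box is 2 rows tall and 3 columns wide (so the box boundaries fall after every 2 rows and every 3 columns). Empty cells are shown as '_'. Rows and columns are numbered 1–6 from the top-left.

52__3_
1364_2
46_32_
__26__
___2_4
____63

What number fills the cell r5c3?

r1c3 = 4: row 1 has {2,3,5}; col 3 has {2,6}; box has {1,2,3,5,6} → only 4 remains.
r1c4 = 1: row 1 has {2,3,4,5}; col 4 has {2,3,4,6}; box has {2,3,4} → only 1 remains.
r1c6 = 6: row 1 has {1,2,3,4,5}; col 6 has {2,3,4}; box has {1,2,3,4} → only 6 remains.
r2c5 = 5: row 2 has {1,2,3,4,6}; col 5 has {2,3,6}; box has {1,2,3,4,6} → only 5 remains.
r4c1 = 3: row 4 has {2,6}; col 1 has {1,4,5}; box has {2,4,6} → only 3 remains.
r5c1 = 6: row 5 has {2,4}; col 1 has {1,3,4,5}; box has {} → only 6 remains.
r5c5 = 1: row 5 has {2,4,6}; col 5 has {2,3,5,6}; box has {2,3,4,6} → only 1 remains.
r6c1 = 2: row 6 has {3,6}; col 1 has {1,3,4,5,6}; box has {6} → only 2 remains.
r6c4 = 5: row 6 has {2,3,6}; col 4 has {1,2,3,4,6}; box has {1,2,3,4,6} → only 5 remains.
r4c5 = 4: row 4 has {2,3,6}; col 5 has {1,2,3,5,6}; box has {2,3,6} → only 4 remains.
r5c2 = 5: row 5 has {1,2,4,6}; col 2 has {2,3,6}; box has {2,6} → only 5 remains.
r5c3 = 3: row 5 has {1,2,4,5,6}; col 3 has {2,4,6}; box has {2,5,6} → only 3 remains.

3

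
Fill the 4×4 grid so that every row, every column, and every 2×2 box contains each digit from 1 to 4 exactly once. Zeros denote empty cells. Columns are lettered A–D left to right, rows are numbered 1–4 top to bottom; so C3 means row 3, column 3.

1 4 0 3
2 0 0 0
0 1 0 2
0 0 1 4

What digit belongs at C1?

C1 = 2: row 1 has {1,3,4}; col 3 has {1}; box has {3} → only 2 remains.

2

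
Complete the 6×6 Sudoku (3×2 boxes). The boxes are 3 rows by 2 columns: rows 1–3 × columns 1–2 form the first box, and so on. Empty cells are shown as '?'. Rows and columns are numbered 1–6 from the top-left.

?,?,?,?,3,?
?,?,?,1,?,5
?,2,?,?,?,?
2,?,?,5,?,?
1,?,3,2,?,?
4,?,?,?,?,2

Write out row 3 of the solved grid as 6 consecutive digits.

625341

row 6, column 4 = 6: row 6 has {2,4}; col 4 has {1,2,5}; box has {2,3,5} → only 6 remains.
row 1, column 4 = 4: row 1 has {3}; col 4 has {1,2,5,6}; box has {1} → only 4 remains.
row 3, column 4 = 3: row 3 has {2}; col 4 has {1,2,4,5,6}; box has {1,4} → only 3 remains.
row 6, column 3 = 1: row 6 has {2,4,6}; col 3 has {3}; box has {2,3,5,6} → only 1 remains.
row 6, column 5 = 5: row 6 has {1,2,4,6}; col 5 has {3}; box has {2} → only 5 remains.
row 4, column 3 = 4: row 4 has {2,5}; col 3 has {1,3}; box has {1,2,3,5,6} → only 4 remains.
row 6, column 2 = 3: row 6 has {1,2,4,5,6}; col 2 has {2}; box has {1,2,4} → only 3 remains.
row 4, column 2 = 6: row 4 has {2,4,5}; col 2 has {2,3}; box has {1,2,3,4} → only 6 remains.
row 4, column 5 = 1: row 4 has {2,4,5,6}; col 5 has {3,5}; box has {2,5} → only 1 remains.
row 4, column 6 = 3: row 4 has {1,2,4,5,6}; col 6 has {2,5}; box has {1,2,5} → only 3 remains.
row 5, column 2 = 5: row 5 has {1,2,3}; col 2 has {2,3,6}; box has {1,2,3,4,6} → only 5 remains.
row 1, column 2 = 1: row 1 has {3,4}; col 2 has {2,3,5,6}; box has {2} → only 1 remains.
row 1, column 6 = 6: row 1 has {1,3,4}; col 6 has {2,3,5}; box has {3,5} → only 6 remains.
row 2, column 2 = 4: row 2 has {1,5}; col 2 has {1,2,3,5,6}; box has {1,2} → only 4 remains.
row 2, column 5 = 2: row 2 has {1,4,5}; col 5 has {1,3,5}; box has {3,5,6} → only 2 remains.
row 3, column 5 = 4: row 3 has {2,3}; col 5 has {1,2,3,5}; box has {2,3,5,6} → only 4 remains.
row 3, column 6 = 1: row 3 has {2,3,4}; col 6 has {2,3,5,6}; box has {2,3,4,5,6} → only 1 remains.
row 5, column 5 = 6: row 5 has {1,2,3,5}; col 5 has {1,2,3,4,5}; box has {1,2,3,5} → only 6 remains.
row 5, column 6 = 4: row 5 has {1,2,3,5,6}; col 6 has {1,2,3,5,6}; box has {1,2,3,5,6} → only 4 remains.
row 1, column 1 = 5: row 1 has {1,3,4,6}; col 1 has {1,2,4}; box has {1,2,4} → only 5 remains.
row 1, column 3 = 2: row 1 has {1,3,4,5,6}; col 3 has {1,3,4}; box has {1,3,4} → only 2 remains.
row 2, column 3 = 6: row 2 has {1,2,4,5}; col 3 has {1,2,3,4}; box has {1,2,3,4} → only 6 remains.
row 3, column 1 = 6: row 3 has {1,2,3,4}; col 1 has {1,2,4,5}; box has {1,2,4,5} → only 6 remains.
row 3, column 3 = 5: row 3 has {1,2,3,4,6}; col 3 has {1,2,3,4,6}; box has {1,2,3,4,6} → only 5 remains.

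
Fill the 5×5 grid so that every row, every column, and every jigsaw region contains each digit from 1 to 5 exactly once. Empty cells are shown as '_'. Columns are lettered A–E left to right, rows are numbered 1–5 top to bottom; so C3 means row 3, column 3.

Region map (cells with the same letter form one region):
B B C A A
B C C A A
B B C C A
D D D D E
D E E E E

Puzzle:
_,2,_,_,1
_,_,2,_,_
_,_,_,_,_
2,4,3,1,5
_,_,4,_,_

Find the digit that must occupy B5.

C1 = 5: row 1 has {1,2}; col 3 has {2,3,4}; region has {2} → only 5 remains.
C3 = 1: row 3 has {}; col 3 has {2,3,4,5}; region has {2,5} → only 1 remains.
A5 = 5: row 5 has {4}; col 1 has {2}; region has {1,2,3,4} → only 5 remains.
B2 = 3: row 2 has {2}; col 2 has {2,4}; region has {1,2,5} → only 3 remains.
E2 = 4: row 2 has {2,3}; col 5 has {1,5}; region has {1} → only 4 remains.
B3 = 5: row 3 has {1}; col 2 has {2,3,4}; region has {2} → only 5 remains.
D3 = 4: row 3 has {1,5}; col 4 has {1}; region has {1,2,3,5} → only 4 remains.
B5 = 1: row 5 has {4,5}; col 2 has {2,3,4,5}; region has {4,5} → only 1 remains.

1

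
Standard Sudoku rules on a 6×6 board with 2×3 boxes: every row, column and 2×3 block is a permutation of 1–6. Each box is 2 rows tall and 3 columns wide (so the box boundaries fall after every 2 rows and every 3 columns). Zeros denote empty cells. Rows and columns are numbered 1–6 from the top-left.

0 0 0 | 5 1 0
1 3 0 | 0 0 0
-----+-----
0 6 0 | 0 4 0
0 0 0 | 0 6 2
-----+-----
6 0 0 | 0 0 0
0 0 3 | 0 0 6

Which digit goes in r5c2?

5

r2c5 = 2 (sole candidate).
r2c6 = 4 (sole candidate).
r6c5 = 5 (sole candidate).
r1c6 = 3 (sole candidate).
r2c4 = 6 (sole candidate).
r5c5 = 3 (sole candidate).
r5c6 = 1 (sole candidate).
r2c3 = 5 (sole candidate).
r3c6 = 5 (sole candidate).
r1c3 = 6 (hidden single in row 1).
r5c2 = 5: in row 5, 5 can only go here (every other open cell in that row sees a 5).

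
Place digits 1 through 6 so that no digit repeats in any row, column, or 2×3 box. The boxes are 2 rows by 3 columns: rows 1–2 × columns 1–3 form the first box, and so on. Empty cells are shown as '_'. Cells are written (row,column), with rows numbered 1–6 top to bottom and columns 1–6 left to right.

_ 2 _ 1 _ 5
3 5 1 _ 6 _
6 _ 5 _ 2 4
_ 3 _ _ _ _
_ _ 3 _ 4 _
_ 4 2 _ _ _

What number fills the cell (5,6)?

(1,1) = 4: row 1 has {1,2,5}; col 1 has {3,6}; box has {1,2,3,5} → only 4 remains.
(1,3) = 6: row 1 has {1,2,4,5}; col 3 has {1,2,3,5}; box has {1,2,3,4,5} → only 6 remains.
(1,5) = 3: row 1 has {1,2,4,5,6}; col 5 has {2,4,6}; box has {1,5,6} → only 3 remains.
(2,6) = 2: row 2 has {1,3,5,6}; col 6 has {4,5}; box has {1,3,5,6} → only 2 remains.
(3,2) = 1: row 3 has {2,4,5,6}; col 2 has {2,3,4,5}; box has {3,5,6} → only 1 remains.
(3,4) = 3: row 3 has {1,2,4,5,6}; col 4 has {1}; box has {2,4} → only 3 remains.
(4,1) = 2: row 4 has {3}; col 1 has {3,4,6}; box has {1,3,5,6} → only 2 remains.
(4,3) = 4: row 4 has {2,3}; col 3 has {1,2,3,5,6}; box has {1,2,3,5,6} → only 4 remains.
(5,2) = 6: row 5 has {3,4}; col 2 has {1,2,3,4,5}; box has {2,3,4} → only 6 remains.
(5,6) = 1: row 5 has {3,4,6}; col 6 has {2,4,5}; box has {4} → only 1 remains.

1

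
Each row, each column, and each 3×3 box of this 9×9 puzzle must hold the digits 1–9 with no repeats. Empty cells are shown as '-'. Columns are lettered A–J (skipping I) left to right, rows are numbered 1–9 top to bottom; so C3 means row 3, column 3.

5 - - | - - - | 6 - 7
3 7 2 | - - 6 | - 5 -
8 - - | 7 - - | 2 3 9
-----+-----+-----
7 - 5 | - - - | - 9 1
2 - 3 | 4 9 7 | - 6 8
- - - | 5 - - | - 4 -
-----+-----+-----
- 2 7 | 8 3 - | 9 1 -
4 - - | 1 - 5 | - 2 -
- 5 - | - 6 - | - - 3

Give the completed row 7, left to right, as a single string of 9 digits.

H1 = 8: row 1 has {5,6,7}; col 8 has {1,2,3,4,5,6,9}; box has {2,3,5,6,7,9} → only 8 remains.
D2 = 9: row 2 has {2,3,5,6,7}; col 4 has {1,4,5,7,8}; box has {6,7} → only 9 remains.
J2 = 4: row 2 has {2,3,5,6,7,9}; col 9 has {1,3,7,8,9}; box has {2,3,5,6,7,8,9} → only 4 remains.
G4 = 3: row 4 has {1,5,7,9}; col 7 has {2,6,9}; box has {1,4,6,8,9} → only 3 remains.
B5 = 1: row 5 has {2,3,4,6,7,8,9}; col 2 has {2,5,7}; box has {2,3,5,7} → only 1 remains.
G5 = 5: row 5 has {1,2,3,4,6,7,8,9}; col 7 has {2,3,6,9}; box has {1,3,4,6,8,9} → only 5 remains.
G6 = 7: row 6 has {4,5}; col 7 has {2,3,5,6,9}; box has {1,3,4,5,6,8,9} → only 7 remains.
J6 = 2: row 6 has {4,5,7}; col 9 has {1,3,4,7,8,9}; box has {1,3,4,5,6,7,8,9} → only 2 remains.
A7 = 6: row 7 has {1,2,3,7,8,9}; col 1 has {2,3,4,5,7,8}; box has {2,4,5,7} → only 6 remains.
F7 = 4: row 7 has {1,2,3,6,7,8,9}; col 6 has {5,6,7}; box has {1,3,5,6,8} → only 4 remains.
J7 = 5: row 7 has {1,2,3,4,6,7,8,9}; col 9 has {1,2,3,4,7,8,9}; box has {1,2,3,9} → only 5 remains.

627834915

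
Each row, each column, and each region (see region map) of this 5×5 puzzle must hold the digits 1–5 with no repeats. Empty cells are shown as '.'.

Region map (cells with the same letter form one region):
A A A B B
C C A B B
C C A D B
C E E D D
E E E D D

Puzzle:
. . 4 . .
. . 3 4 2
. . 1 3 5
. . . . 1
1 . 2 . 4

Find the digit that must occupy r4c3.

5

r1c4 = 1 (sole candidate).
r1c5 = 3 (sole candidate).
r2c1 = 5 (sole candidate).
r2c2 = 1 (sole candidate).
r4c3 = 5: row 4 has {1}; col 3 has {1,2,3,4}; region has {1,2} → only 5 remains.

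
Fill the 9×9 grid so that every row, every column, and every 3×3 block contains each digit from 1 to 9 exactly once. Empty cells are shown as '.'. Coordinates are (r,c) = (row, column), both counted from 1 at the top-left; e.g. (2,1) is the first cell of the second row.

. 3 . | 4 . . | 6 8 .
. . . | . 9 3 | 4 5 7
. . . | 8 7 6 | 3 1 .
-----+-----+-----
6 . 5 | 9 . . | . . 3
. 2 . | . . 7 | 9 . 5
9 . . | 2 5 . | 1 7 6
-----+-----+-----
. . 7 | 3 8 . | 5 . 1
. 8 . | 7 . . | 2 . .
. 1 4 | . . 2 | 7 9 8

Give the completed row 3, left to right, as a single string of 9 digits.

459876312

(2,2) = 6: row 2 has {3,4,5,7,9}; col 2 has {1,2,3,8}; box has {3} → only 6 remains.
(2,4) = 1: row 2 has {3,4,5,6,7,9}; col 4 has {2,3,4,7,8,9}; box has {3,4,6,7,8,9} → only 1 remains.
(4,7) = 8: row 4 has {3,5,6,9}; col 7 has {1,2,3,4,5,6,7,9}; box has {1,3,5,6,7,9} → only 8 remains.
(5,4) = 6: row 5 has {2,5,7,9}; col 4 has {1,2,3,4,7,8,9}; box has {2,5,7,9} → only 6 remains.
(5,8) = 4: row 5 has {2,5,6,7,9}; col 8 has {1,5,7,8,9}; box has {1,3,5,6,7,8,9} → only 4 remains.
(6,2) = 4: row 6 has {1,2,5,6,7,9}; col 2 has {1,2,3,6,8}; box has {2,5,6,9} → only 4 remains.
(6,6) = 8: row 6 has {1,2,4,5,6,7,9}; col 6 has {2,3,6,7}; box has {2,5,6,7,9} → only 8 remains.
(7,1) = 2: row 7 has {1,3,5,7,8}; col 1 has {6,9}; box has {1,4,7,8} → only 2 remains.
(7,2) = 9: row 7 has {1,2,3,5,7,8}; col 2 has {1,2,3,4,6,8}; box has {1,2,4,7,8} → only 9 remains.
(7,6) = 4: row 7 has {1,2,3,5,7,8,9}; col 6 has {2,3,6,7,8}; box has {2,3,7,8} → only 4 remains.
(7,8) = 6: row 7 has {1,2,3,4,5,7,8,9}; col 8 has {1,4,5,7,8,9}; box has {1,2,5,7,8,9} → only 6 remains.
(8,8) = 3: row 8 has {2,7,8}; col 8 has {1,4,5,6,7,8,9}; box has {1,2,5,6,7,8,9} → only 3 remains.
(8,9) = 4: row 8 has {2,3,7,8}; col 9 has {1,3,5,6,7,8}; box has {1,2,3,5,6,7,8,9} → only 4 remains.
(9,4) = 5: row 9 has {1,2,4,7,8,9}; col 4 has {1,2,3,4,6,7,8,9}; box has {2,3,4,7,8} → only 5 remains.
(9,5) = 6: row 9 has {1,2,4,5,7,8,9}; col 5 has {5,7,8,9}; box has {2,3,4,5,7,8} → only 6 remains.
(1,5) = 2: row 1 has {3,4,6,8}; col 5 has {5,6,7,8,9}; box has {1,3,4,6,7,8,9} → only 2 remains.
(1,6) = 5: row 1 has {2,3,4,6,8}; col 6 has {2,3,4,6,7,8}; box has {1,2,3,4,6,7,8,9} → only 5 remains.
(1,9) = 9: row 1 has {2,3,4,5,6,8}; col 9 has {1,3,4,5,6,7,8}; box has {1,3,4,5,6,7,8} → only 9 remains.
(2,1) = 8: row 2 has {1,3,4,5,6,7,9}; col 1 has {2,6,9}; box has {3,6} → only 8 remains.
(2,3) = 2: row 2 has {1,3,4,5,6,7,8,9}; col 3 has {4,5,7}; box has {3,6,8} → only 2 remains.
(3,2) = 5: row 3 has {1,3,6,7,8}; col 2 has {1,2,3,4,6,8,9}; box has {2,3,6,8} → only 5 remains.
(3,3) = 9: row 3 has {1,3,5,6,7,8}; col 3 has {2,4,5,7}; box has {2,3,5,6,8} → only 9 remains.
(3,9) = 2: row 3 has {1,3,5,6,7,8,9}; col 9 has {1,3,4,5,6,7,8,9}; box has {1,3,4,5,6,7,8,9} → only 2 remains.
(4,2) = 7: row 4 has {3,5,6,8,9}; col 2 has {1,2,3,4,5,6,8,9}; box has {2,4,5,6,9} → only 7 remains.
(4,6) = 1: row 4 has {3,5,6,7,8,9}; col 6 has {2,3,4,5,6,7,8}; box has {2,5,6,7,8,9} → only 1 remains.
(4,8) = 2: row 4 has {1,3,5,6,7,8,9}; col 8 has {1,3,4,5,6,7,8,9}; box has {1,3,4,5,6,7,8,9} → only 2 remains.
(5,5) = 3: row 5 has {2,4,5,6,7,9}; col 5 has {2,5,6,7,8,9}; box has {1,2,5,6,7,8,9} → only 3 remains.
(6,3) = 3: row 6 has {1,2,4,5,6,7,8,9}; col 3 has {2,4,5,7,9}; box has {2,4,5,6,7,9} → only 3 remains.
(8,1) = 5: row 8 has {2,3,4,7,8}; col 1 has {2,6,8,9}; box has {1,2,4,7,8,9} → only 5 remains.
(8,3) = 6: row 8 has {2,3,4,5,7,8}; col 3 has {2,3,4,5,7,9}; box has {1,2,4,5,7,8,9} → only 6 remains.
(8,5) = 1: row 8 has {2,3,4,5,6,7,8}; col 5 has {2,3,5,6,7,8,9}; box has {2,3,4,5,6,7,8} → only 1 remains.
(8,6) = 9: row 8 has {1,2,3,4,5,6,7,8}; col 6 has {1,2,3,4,5,6,7,8}; box has {1,2,3,4,5,6,7,8} → only 9 remains.
(9,1) = 3: row 9 has {1,2,4,5,6,7,8,9}; col 1 has {2,5,6,8,9}; box has {1,2,4,5,6,7,8,9} → only 3 remains.
(1,3) = 1: row 1 has {2,3,4,5,6,8,9}; col 3 has {2,3,4,5,6,7,9}; box has {2,3,5,6,8,9} → only 1 remains.
(3,1) = 4: row 3 has {1,2,3,5,6,7,8,9}; col 1 has {2,3,5,6,8,9}; box has {1,2,3,5,6,8,9} → only 4 remains.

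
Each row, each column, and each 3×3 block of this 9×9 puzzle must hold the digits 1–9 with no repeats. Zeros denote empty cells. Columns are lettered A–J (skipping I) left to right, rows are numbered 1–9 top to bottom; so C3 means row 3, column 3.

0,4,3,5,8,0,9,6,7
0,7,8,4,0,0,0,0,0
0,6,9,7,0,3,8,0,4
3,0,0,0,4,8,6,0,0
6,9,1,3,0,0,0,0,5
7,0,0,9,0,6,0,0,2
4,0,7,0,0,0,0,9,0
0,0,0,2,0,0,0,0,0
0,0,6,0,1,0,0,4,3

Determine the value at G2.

3

J2 = 1 (sole candidate).
E3 = 2 (sole candidate).
H3 = 5 (sole candidate).
D4 = 1 (sole candidate).
H4 = 7 (sole candidate).
J4 = 9 (sole candidate).
E5 = 7 (sole candidate).
F5 = 2 (sole candidate).
G5 = 4 (sole candidate).
H5 = 8 (sole candidate).
E6 = 5 (sole candidate).
F7 = 5 (sole candidate).
C8 = 5 (sole candidate).
H8 = 1 (sole candidate).
D9 = 8 (sole candidate).
F1 = 1 (sole candidate).
F2 = 9 (sole candidate).
A3 = 1 (sole candidate).
C4 = 2 (sole candidate).
B6 = 8 (sole candidate).
C6 = 4 (sole candidate).
H6 = 3 (sole candidate).
D7 = 6 (sole candidate).
E7 = 3 (sole candidate).
G7 = 2 (sole candidate).
J7 = 8 (sole candidate).
B8 = 3 (sole candidate).
E8 = 9 (sole candidate).
G8 = 7 (sole candidate).
J8 = 6 (sole candidate).
B9 = 2 (sole candidate).
F9 = 7 (sole candidate).
G9 = 5 (sole candidate).
A1 = 2 (sole candidate).
A2 = 5 (sole candidate).
E2 = 6 (sole candidate).
G2 = 3: row 2 has {1,4,5,6,7,8,9}; col 7 has {2,4,5,6,7,8,9}; box has {1,4,5,6,7,8,9} → only 3 remains.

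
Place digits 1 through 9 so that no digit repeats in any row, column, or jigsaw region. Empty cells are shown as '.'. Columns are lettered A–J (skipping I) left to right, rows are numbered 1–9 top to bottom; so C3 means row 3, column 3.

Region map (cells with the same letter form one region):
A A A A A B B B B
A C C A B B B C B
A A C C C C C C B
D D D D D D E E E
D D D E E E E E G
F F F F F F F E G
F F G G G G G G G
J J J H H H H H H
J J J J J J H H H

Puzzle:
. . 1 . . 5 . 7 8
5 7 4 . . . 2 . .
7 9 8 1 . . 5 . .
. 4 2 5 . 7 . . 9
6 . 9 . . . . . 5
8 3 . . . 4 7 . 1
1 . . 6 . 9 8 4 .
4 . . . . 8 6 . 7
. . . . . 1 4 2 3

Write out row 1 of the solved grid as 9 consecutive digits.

J2 = 6 (sole candidate).
J3 = 4 (sole candidate).
A4 = 3 (sole candidate).
G4 = 1 (sole candidate).
G5 = 3 (sole candidate).
H5 = 8 (sole candidate).
J7 = 2 (sole candidate).
D8 = 9 (sole candidate).
A9 = 9 (sole candidate).
A1 = 2: row 1 has {1,5,7,8}; col 1 has {1,3,4,5,6,7,8,9}; region has {1,5,7,9} → only 2 remains.
B1 = 6: row 1 has {1,2,5,7,8}; col 2 has {3,4,7,9}; region has {1,2,5,7,9} → only 6 remains.
G1 = 9: row 1 has {1,2,5,6,7,8}; col 7 has {1,2,3,4,5,6,7,8}; region has {2,4,5,6,7,8} → only 9 remains.
F2 = 3 (sole candidate).
H2 = 9 (sole candidate).
E4 = 8 (sole candidate).
H4 = 6 (sole candidate).
B5 = 1 (sole candidate).
F5 = 2 (sole candidate).
D6 = 2 (sole candidate).
H6 = 5 (sole candidate).
B7 = 5 (sole candidate).
B8 = 2 (sole candidate).
H8 = 1 (sole candidate).
B9 = 8 (sole candidate).
D9 = 7 (sole candidate).
D2 = 8 (sole candidate).
E2 = 1 (sole candidate).
F3 = 6 (sole candidate).
H3 = 3 (sole candidate).
D5 = 4 (sole candidate).
E5 = 7 (sole candidate).
C6 = 6 (sole candidate).
E6 = 9 (sole candidate).
E7 = 3 (sole candidate).
E8 = 5 (sole candidate).
C9 = 5 (sole candidate).
E9 = 6 (sole candidate).
D1 = 3: row 1 has {1,2,5,6,7,8,9}; col 4 has {1,2,4,5,6,7,8,9}; region has {1,2,5,6,7,8,9} → only 3 remains.
E1 = 4: row 1 has {1,2,3,5,6,7,8,9}; col 5 has {1,3,5,6,7,8,9}; region has {1,2,3,5,6,7,8,9} → only 4 remains.

261345978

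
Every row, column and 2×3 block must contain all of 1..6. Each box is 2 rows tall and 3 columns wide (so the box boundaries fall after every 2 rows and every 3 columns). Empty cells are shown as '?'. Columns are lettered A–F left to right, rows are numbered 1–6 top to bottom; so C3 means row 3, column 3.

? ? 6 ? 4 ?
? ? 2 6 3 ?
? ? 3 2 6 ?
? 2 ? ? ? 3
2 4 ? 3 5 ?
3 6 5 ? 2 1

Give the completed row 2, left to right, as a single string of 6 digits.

F2 = 5: row 2 has {2,3,6}; col 6 has {1,3}; box has {3,4,6} → only 5 remains.
F3 = 4: row 3 has {2,3,6}; col 6 has {1,3,5}; box has {2,3,6} → only 4 remains.
E4 = 1: row 4 has {2,3}; col 5 has {2,3,4,5,6}; box has {2,3,4,6} → only 1 remains.
C5 = 1: row 5 has {2,3,4,5}; col 3 has {2,3,5,6}; box has {2,3,4,5,6} → only 1 remains.
F5 = 6: row 5 has {1,2,3,4,5}; col 6 has {1,3,4,5}; box has {1,2,3,5} → only 6 remains.
D6 = 4: row 6 has {1,2,3,5,6}; col 4 has {2,3,6}; box has {1,2,3,5,6} → only 4 remains.
D1 = 1: row 1 has {4,6}; col 4 has {2,3,4,6}; box has {3,4,5,6} → only 1 remains.
F1 = 2: row 1 has {1,4,6}; col 6 has {1,3,4,5,6}; box has {1,3,4,5,6} → only 2 remains.
B2 = 1: row 2 has {2,3,5,6}; col 2 has {2,4,6}; box has {2,6} → only 1 remains.
B3 = 5: row 3 has {2,3,4,6}; col 2 has {1,2,4,6}; box has {2,3} → only 5 remains.
C4 = 4: row 4 has {1,2,3}; col 3 has {1,2,3,5,6}; box has {2,3,5} → only 4 remains.
D4 = 5: row 4 has {1,2,3,4}; col 4 has {1,2,3,4,6}; box has {1,2,3,4,6} → only 5 remains.
A1 = 5: row 1 has {1,2,4,6}; col 1 has {2,3}; box has {1,2,6} → only 5 remains.
B1 = 3: row 1 has {1,2,4,5,6}; col 2 has {1,2,4,5,6}; box has {1,2,5,6} → only 3 remains.
A2 = 4: row 2 has {1,2,3,5,6}; col 1 has {2,3,5}; box has {1,2,3,5,6} → only 4 remains.

412635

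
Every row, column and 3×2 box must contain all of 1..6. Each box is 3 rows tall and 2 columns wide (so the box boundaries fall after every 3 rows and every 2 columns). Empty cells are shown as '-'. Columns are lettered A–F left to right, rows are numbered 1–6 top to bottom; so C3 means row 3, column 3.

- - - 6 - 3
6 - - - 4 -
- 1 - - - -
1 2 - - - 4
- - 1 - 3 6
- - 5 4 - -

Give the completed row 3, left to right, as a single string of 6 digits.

D4 = 3 (sole candidate).
E4 = 5 (sole candidate).
D5 = 2 (sole candidate).
A6 = 3 (sole candidate).
B6 = 6 (sole candidate).
D3 = 5: row 3 has {1}; col 4 has {2,3,4,6}; box has {6} → only 5 remains.
F3 = 2: row 3 has {1,5}; col 6 has {3,4,6}; box has {3,4} → only 2 remains.
C4 = 6 (sole candidate).
F6 = 1 (sole candidate).
E1 = 1 (sole candidate).
D2 = 1 (sole candidate).
F2 = 5 (sole candidate).
A3 = 4: row 3 has {1,2,5}; col 1 has {1,3,6}; box has {1,6} → only 4 remains.
C3 = 3: row 3 has {1,2,4,5}; col 3 has {1,5,6}; box has {1,5,6} → only 3 remains.
E3 = 6: row 3 has {1,2,3,4,5}; col 5 has {1,3,4,5}; box has {1,2,3,4,5} → only 6 remains.

413562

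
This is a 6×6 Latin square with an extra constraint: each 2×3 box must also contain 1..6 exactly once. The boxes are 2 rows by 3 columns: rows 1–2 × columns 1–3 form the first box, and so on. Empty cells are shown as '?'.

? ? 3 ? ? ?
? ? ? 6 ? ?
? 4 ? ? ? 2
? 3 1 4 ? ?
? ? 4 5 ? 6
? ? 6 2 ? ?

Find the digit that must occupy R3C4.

3

R1C4 = 1 (sole candidate).
R3C3 = 5 (sole candidate).
R3C4 = 3: row 3 has {2,4,5}; col 4 has {1,2,4,5,6}; box has {2,4} → only 3 remains.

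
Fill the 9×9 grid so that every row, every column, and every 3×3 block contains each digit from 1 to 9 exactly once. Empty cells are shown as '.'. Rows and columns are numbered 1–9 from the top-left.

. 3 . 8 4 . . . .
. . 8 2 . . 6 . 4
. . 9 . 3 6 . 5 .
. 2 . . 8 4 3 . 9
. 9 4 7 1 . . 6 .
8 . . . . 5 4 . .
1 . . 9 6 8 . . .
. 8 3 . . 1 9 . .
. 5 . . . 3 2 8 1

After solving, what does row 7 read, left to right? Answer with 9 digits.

172968543

r3c4 = 1: row 3 has {3,5,6,9}; col 4 has {2,7,8,9}; box has {2,3,4,6,8} → only 1 remains.
r4c4 = 6: row 4 has {2,3,4,8,9}; col 4 has {1,2,7,8,9}; box has {1,4,5,7,8} → only 6 remains.
r5c6 = 2: row 5 has {1,4,6,7,9}; col 6 has {1,3,4,5,6,8}; box has {1,4,5,6,7,8} → only 2 remains.
r6c4 = 3: row 6 has {4,5,8}; col 4 has {1,2,6,7,8,9}; box has {1,2,4,5,6,7,8} → only 3 remains.
r6c5 = 9: row 6 has {3,4,5,8}; col 5 has {1,3,4,6,8}; box has {1,2,3,4,5,6,7,8} → only 9 remains.
r9c4 = 4: row 9 has {1,2,3,5,8}; col 4 has {1,2,3,6,7,8,9}; box has {1,3,6,8,9} → only 4 remains.
r9c5 = 7: row 9 has {1,2,3,4,5,8}; col 5 has {1,3,4,6,8,9}; box has {1,3,4,6,8,9} → only 7 remains.
r2c5 = 5: row 2 has {2,4,6,8}; col 5 has {1,3,4,6,7,8,9}; box has {1,2,3,4,6,8} → only 5 remains.
r8c4 = 5: row 8 has {1,3,8,9}; col 4 has {1,2,3,4,6,7,8,9}; box has {1,3,4,6,7,8,9} → only 5 remains.
r8c5 = 2: row 8 has {1,3,5,8,9}; col 5 has {1,3,4,5,6,7,8,9}; box has {1,3,4,5,6,7,8,9} → only 2 remains.
r9c3 = 6: row 9 has {1,2,3,4,5,7,8}; col 3 has {3,4,8,9}; box has {1,3,5,8} → only 6 remains.
r2c1 = 7: row 2 has {2,4,5,6,8}; col 1 has {1,8}; box has {3,8,9} → only 7 remains.
r2c2 = 1: row 2 has {2,4,5,6,7,8}; col 2 has {2,3,5,8,9}; box has {3,7,8,9} → only 1 remains.
r2c6 = 9: row 2 has {1,2,4,5,6,7,8}; col 6 has {1,2,3,4,5,6,8}; box has {1,2,3,4,5,6,8} → only 9 remains.
r2c8 = 3: row 2 has {1,2,4,5,6,7,8,9}; col 8 has {5,6,8}; box has {4,5,6} → only 3 remains.
r3c2 = 4: row 3 has {1,3,5,6,9}; col 2 has {1,2,3,5,8,9}; box has {1,3,7,8,9} → only 4 remains.
r4c1 = 5: row 4 has {2,3,4,6,8,9}; col 1 has {1,7,8}; box has {2,4,8,9} → only 5 remains.
r5c1 = 3: row 5 has {1,2,4,6,7,9}; col 1 has {1,5,7,8}; box has {2,4,5,8,9} → only 3 remains.
r7c2 = 7: row 7 has {1,6,8,9}; col 2 has {1,2,3,4,5,8,9}; box has {1,3,5,6,8} → only 7 remains.
r7c3 = 2: row 7 has {1,6,7,8,9}; col 3 has {3,4,6,8,9}; box has {1,3,5,6,7,8} → only 2 remains.
r7c7 = 5: row 7 has {1,2,6,7,8,9}; col 7 has {2,3,4,6,9}; box has {1,2,8,9} → only 5 remains.
r7c8 = 4: row 7 has {1,2,5,6,7,8,9}; col 8 has {3,5,6,8}; box has {1,2,5,8,9} → only 4 remains.
r7c9 = 3: row 7 has {1,2,4,5,6,7,8,9}; col 9 has {1,4,9}; box has {1,2,4,5,8,9} → only 3 remains.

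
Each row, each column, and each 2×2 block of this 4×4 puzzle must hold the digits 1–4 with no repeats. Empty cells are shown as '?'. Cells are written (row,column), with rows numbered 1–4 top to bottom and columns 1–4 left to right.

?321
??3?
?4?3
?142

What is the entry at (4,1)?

3

(1,1) = 4: row 1 has {1,2,3}; col 1 has {}; box has {3} → only 4 remains.
(2,2) = 2: row 2 has {3}; col 2 has {1,3,4}; box has {3,4} → only 2 remains.
(2,4) = 4: row 2 has {2,3}; col 4 has {1,2,3}; box has {1,2,3} → only 4 remains.
(3,1) = 2: row 3 has {3,4}; col 1 has {4}; box has {1,4} → only 2 remains.
(3,3) = 1: row 3 has {2,3,4}; col 3 has {2,3,4}; box has {2,3,4} → only 1 remains.
(4,1) = 3: row 4 has {1,2,4}; col 1 has {2,4}; box has {1,2,4} → only 3 remains.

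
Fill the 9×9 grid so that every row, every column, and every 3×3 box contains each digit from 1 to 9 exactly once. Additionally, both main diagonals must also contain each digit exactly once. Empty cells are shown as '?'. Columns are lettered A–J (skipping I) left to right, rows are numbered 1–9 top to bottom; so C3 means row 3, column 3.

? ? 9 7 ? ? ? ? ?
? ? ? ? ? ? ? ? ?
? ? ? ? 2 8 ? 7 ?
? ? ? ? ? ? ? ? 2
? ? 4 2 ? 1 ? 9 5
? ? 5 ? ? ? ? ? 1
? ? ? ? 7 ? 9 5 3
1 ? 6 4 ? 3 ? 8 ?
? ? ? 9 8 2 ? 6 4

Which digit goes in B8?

F7 = 6 (sole candidate).
E8 = 5 (sole candidate).
J8 = 7 (sole candidate).
G9 = 1 (sole candidate).
F6 = 7 (sole candidate).
D7 = 1 (sole candidate).
G8 = 2 (sole candidate).
B8 = 9: row 8 has {1,2,3,4,5,6,7,8}; col 2 has {}; box has {1,6}; anti-diagonal has {} → only 9 remains.

9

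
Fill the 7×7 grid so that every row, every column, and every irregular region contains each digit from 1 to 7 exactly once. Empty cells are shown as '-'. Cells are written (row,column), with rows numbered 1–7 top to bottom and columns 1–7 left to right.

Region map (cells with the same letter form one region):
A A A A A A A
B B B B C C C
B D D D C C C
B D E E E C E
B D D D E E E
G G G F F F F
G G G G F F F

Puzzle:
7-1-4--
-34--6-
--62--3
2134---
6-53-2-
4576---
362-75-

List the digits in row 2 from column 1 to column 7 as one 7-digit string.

(1,2) = 2: row 1 has {1,4,7}; col 2 has {1,3,5,6}; region has {1,4,7} → only 2 remains.
(1,4) = 5: row 1 has {1,2,4,7}; col 4 has {2,3,4,6}; region has {1,2,4,7} → only 5 remains.
(1,6) = 3: row 1 has {1,2,4,5,7}; col 6 has {2,5,6}; region has {1,2,4,5,7} → only 3 remains.
(1,7) = 6: row 1 has {1,2,3,4,5,7}; col 7 has {3}; region has {1,2,3,4,5,7} → only 6 remains.
(4,6) = 7: row 4 has {1,2,3,4}; col 6 has {2,3,5,6}; region has {3,6} → only 7 remains.
(4,7) = 5: row 4 has {1,2,3,4,7}; col 7 has {3,6}; region has {2,3,4} → only 5 remains.
(5,5) = 1: row 5 has {2,3,5,6}; col 5 has {4,7}; region has {2,3,4,5} → only 1 remains.
(5,7) = 7: row 5 has {1,2,3,5,6}; col 7 has {3,5,6}; region has {1,2,3,4,5} → only 7 remains.
(6,6) = 1: row 6 has {4,5,6,7}; col 6 has {2,3,5,6,7}; region has {5,6,7} → only 1 remains.
(6,7) = 2: row 6 has {1,4,5,6,7}; col 7 has {3,5,6,7}; region has {1,5,6,7} → only 2 remains.
(7,4) = 1: row 7 has {2,3,5,6,7}; col 4 has {2,3,4,5,6}; region has {2,3,4,5,6,7} → only 1 remains.
(7,7) = 4: row 7 has {1,2,3,5,6,7}; col 7 has {2,3,5,6,7}; region has {1,2,5,6,7} → only 4 remains.
(2,4) = 7: row 2 has {3,4,6}; col 4 has {1,2,3,4,5,6}; region has {2,3,4,6} → only 7 remains.
(2,7) = 1: row 2 has {3,4,6,7}; col 7 has {2,3,4,5,6,7}; region has {3,6,7} → only 1 remains.
(3,5) = 5: row 3 has {2,3,6}; col 5 has {1,4,7}; region has {1,3,6,7} → only 5 remains.
(3,6) = 4: row 3 has {2,3,5,6}; col 6 has {1,2,3,5,6,7}; region has {1,3,5,6,7} → only 4 remains.
(4,5) = 6: row 4 has {1,2,3,4,5,7}; col 5 has {1,4,5,7}; region has {1,2,3,4,5,7} → only 6 remains.
(5,2) = 4: row 5 has {1,2,3,5,6,7}; col 2 has {1,2,3,5,6}; region has {1,2,3,5,6} → only 4 remains.
(6,5) = 3: row 6 has {1,2,4,5,6,7}; col 5 has {1,4,5,6,7}; region has {1,2,4,5,6,7} → only 3 remains.
(2,1) = 5: row 2 has {1,3,4,6,7}; col 1 has {2,3,4,6,7}; region has {2,3,4,6,7} → only 5 remains.
(2,5) = 2: row 2 has {1,3,4,5,6,7}; col 5 has {1,3,4,5,6,7}; region has {1,3,4,5,6,7} → only 2 remains.

5347261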